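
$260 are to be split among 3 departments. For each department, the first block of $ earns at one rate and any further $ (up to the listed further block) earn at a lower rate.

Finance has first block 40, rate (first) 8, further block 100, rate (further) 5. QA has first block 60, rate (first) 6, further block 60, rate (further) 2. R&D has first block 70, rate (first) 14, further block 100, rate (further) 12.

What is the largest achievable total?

Treat each block as its own option and order by rate: R&D/T1 14 > R&D/T2 12 > Finance/T1 8 > QA/T1 6 > Finance/T2 5 > QA/T2 2.
Fill R&D T1 block (70 at 14) ; 190 left.
R&D T2 at 12: fill all 100 ; 90 left.
Finance/T1 (8): +40 ; 50 left.
50 remain; put them into QA T1 at 6.
Total = 14×70 + 12×100 + 8×40 + 6×50 = 2800.

2800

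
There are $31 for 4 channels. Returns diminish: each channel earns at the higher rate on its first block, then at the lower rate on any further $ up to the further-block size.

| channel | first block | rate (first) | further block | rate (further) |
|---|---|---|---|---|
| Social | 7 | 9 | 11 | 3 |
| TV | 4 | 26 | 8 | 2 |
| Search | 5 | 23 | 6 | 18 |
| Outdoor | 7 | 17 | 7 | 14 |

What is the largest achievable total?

Order all 8 blocks by rate: TV/T1 26 > Search/T1 23 > Search/T2 18 > Outdoor/T1 17 > Outdoor/T2 14 > Social/T1 9 > Social/T2 3 > TV/T2 2.
Fill TV T1 block (4 at 26) — 27 left.
Search T1 at 23: fill all 5 — 22 left.
Search/T2 (18): +6 — 16 left.
Outdoor T1 at 17: fill all 7 — 9 left.
Outdoor T2 at 14: fill all 7 — 2 left.
Social T1 at 9: only 2 left, fill 2.
Total = 26×4 + 23×5 + 18×6 + 17×7 + 14×7 + 9×2 = 562.

562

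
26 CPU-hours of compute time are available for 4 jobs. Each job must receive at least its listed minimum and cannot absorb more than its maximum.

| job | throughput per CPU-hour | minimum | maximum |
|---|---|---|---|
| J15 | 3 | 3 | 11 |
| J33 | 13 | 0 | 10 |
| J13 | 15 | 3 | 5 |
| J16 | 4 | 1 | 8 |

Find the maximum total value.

Meeting every minimum uses 3+0+3+1 = 7 CPU-hours, leaving 19.
Highest throughput per CPU-hour first: J13 15 > J33 13 > J16 4 > J15 3.
J13 takes 2 more to reach its cap of 5 → 17 left.
Give J33 10 more to hit its cap of 10 → 7 left.
Give J16 7 more to hit its cap of 8 → 0 left.
Total = 3×3 + 13×10 + 15×5 + 4×8 = 246.

246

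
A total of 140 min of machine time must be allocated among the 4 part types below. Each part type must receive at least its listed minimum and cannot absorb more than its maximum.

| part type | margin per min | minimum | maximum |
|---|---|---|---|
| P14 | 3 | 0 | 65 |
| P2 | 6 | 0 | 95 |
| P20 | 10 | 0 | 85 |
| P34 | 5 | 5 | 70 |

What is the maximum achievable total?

Meeting every minimum uses 0+0+0+5 = 5 min, leaving 135.
Highest margin per min first: P20 10 > P2 6 > P34 5 > P14 3.
Give P20 85 more to hit its cap of 85 → 50 left.
Only 50 left; P2 takes them to reach 50.
Total = 6×50 + 10×85 + 5×5 = 1175.

1175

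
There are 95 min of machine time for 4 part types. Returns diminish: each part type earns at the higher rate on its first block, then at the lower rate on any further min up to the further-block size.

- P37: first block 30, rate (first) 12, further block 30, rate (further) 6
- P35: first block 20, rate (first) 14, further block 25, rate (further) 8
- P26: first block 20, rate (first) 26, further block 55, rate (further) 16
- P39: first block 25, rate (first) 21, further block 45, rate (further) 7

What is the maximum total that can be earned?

1845

Treat each block as its own option and order by rate: P26/T1 26 > P39/T1 21 > P26/T2 16 > P35/T1 14 > P37/T1 12 > P35/T2 8 > P39/T2 7 > P37/T2 6.
P26 T1 at 26: fill all 20 ; 75 left.
P39/T1 (21): +25 ; 50 left.
50 remain; put them into P26 T2 at 16.
Total = 26×20 + 21×25 + 16×50 = 1845.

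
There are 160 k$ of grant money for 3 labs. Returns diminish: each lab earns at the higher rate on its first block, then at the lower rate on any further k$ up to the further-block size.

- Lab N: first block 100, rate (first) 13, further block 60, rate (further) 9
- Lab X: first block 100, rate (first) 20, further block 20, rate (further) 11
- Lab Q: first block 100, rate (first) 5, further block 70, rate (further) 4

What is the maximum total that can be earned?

2780

Treat each block as its own option and order by rate: Lab X/T1 20 > Lab N/T1 13 > Lab X/T2 11 > Lab N/T2 9 > Lab Q/T1 5 > Lab Q/T2 4.
Lab X T1 at 20: fill all 100 — 60 left.
Lab N/T1: +60 of 100 at 13; pool empty.
Total = 20×100 + 13×60 = 2780.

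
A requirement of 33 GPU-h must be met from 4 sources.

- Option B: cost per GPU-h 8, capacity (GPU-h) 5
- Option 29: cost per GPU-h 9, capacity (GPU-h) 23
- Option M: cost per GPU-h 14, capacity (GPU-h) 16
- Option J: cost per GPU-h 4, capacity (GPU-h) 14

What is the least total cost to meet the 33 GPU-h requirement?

222

Use sources in increasing cost order.
Option J at 4: take all 14 GPU-h → 19 still needed.
Option B at 8: take all 5 GPU-h → 14 still needed.
Take 14 from Option 29 at 9 to finish.
Option M: unused.
Cost = 14×4 + 5×8 + 14×9 = 222.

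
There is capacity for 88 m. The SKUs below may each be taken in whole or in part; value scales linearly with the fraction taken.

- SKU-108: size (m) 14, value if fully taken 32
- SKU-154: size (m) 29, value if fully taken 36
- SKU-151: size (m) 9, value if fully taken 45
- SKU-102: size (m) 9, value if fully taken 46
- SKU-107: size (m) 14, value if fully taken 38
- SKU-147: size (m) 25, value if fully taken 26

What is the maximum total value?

210.52

Rank by value-to-size ratio: SKU-102 46/9≈5.11, SKU-151 45/9≈5, SKU-107 38/14≈2.71, SKU-108 32/14≈2.29, SKU-154 36/29≈1.24, SKU-147 26/25≈1.04.
All 9 m of SKU-102 fit (value 46) ; 79 remain.
All 9 m of SKU-151 fit (value 45) ; 70 remain.
Take all of SKU-107 (14 m, value 38) ; 56 m left.
SKU-108: take in full, 14 m for value 32 ; 42 left.
All 29 m of SKU-154 fit (value 36) ; 13 remain.
Fill the last 13 m with part of SKU-147: 13/25 of it earns 13.52.
Total value = 210.52.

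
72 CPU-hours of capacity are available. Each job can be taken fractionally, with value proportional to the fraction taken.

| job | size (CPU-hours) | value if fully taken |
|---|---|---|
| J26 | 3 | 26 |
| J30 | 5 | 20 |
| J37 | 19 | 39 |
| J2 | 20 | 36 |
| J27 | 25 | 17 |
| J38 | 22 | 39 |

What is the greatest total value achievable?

Best value per unit of size first: J26 26/3≈8.67, J30 20/5≈4, J37 39/19≈2.05, J2 36/20≈1.8, J38 39/22≈1.77, J27 17/25≈0.68.
J26: take in full, 3 CPU-hours for value 26 → 69 left.
All 5 CPU-hours of J30 fit (value 20) → 64 remain.
All 19 CPU-hours of J37 fit (value 39) → 45 remain.
All 20 CPU-hours of J2 fit (value 36) → 25 remain.
All 22 CPU-hours of J38 fit (value 39) → 3 remain.
3 CPU-hours left: a 3/25 share of J27 gives 17×3/25 = 2.04.
Total value = 162.04.

162.04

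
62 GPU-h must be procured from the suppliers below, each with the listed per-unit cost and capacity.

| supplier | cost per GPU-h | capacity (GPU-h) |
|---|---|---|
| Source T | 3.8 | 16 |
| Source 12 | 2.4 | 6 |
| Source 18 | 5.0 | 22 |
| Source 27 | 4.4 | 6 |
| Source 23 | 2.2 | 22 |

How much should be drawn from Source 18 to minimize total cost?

12

Fill from the cheapest supplier first.
Take 22 from Source 23 at 2.2 — need 40 more.
Source 12 at 2.4: take all 6 GPU-h — 34 still needed.
Source T at 3.8: take all 16 GPU-h — 18 still needed.
Take 6 from Source 27 at 4.4 — need 12 more.
Source 18 at 5.0: take 12 of its 22 — requirement met.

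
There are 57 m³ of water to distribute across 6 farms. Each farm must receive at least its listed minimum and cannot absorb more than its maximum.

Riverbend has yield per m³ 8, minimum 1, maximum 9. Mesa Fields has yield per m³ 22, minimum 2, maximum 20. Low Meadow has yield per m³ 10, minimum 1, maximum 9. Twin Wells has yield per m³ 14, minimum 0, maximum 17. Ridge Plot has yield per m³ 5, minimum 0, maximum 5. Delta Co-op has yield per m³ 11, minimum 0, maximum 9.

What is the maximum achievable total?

Meeting every minimum uses 1+2+1+0+0+0 = 4 m³, leaving 53.
Highest yield per m³ first: Mesa Fields 22 > Twin Wells 14 > Delta Co-op 11 > Low Meadow 10 > Riverbend 8 > Ridge Plot 5.
Give Mesa Fields 18 more to hit its cap of 20 ; 35 left.
Give Twin Wells 17 more to hit its cap of 17 ; 18 left.
Give Delta Co-op 9 more to hit its cap of 9 ; 9 left.
Low Meadow: +8 to 9 (cap) ; 1 left.
Riverbend has room for 8 more but only 1 remain, so it gets 2.
Total = 8×2 + 22×20 + 10×9 + 14×17 + 11×9 = 883.

883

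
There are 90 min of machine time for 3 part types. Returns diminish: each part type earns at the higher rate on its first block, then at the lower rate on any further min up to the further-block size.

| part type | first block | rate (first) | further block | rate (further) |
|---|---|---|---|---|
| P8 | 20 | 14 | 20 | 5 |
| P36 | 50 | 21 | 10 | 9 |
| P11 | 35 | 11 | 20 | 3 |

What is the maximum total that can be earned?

Rank every tier by rate: P36/tier1 21 > P8/tier1 14 > P11/tier1 11 > P36/tier2 9 > P8/tier2 5 > P11/tier2 3.
P36/tier1 (21): +50 → 40 left.
P8 tier1 at 14: fill all 20 → 20 left.
P11 tier1 at 11: only 20 left, fill 20.
Total = 21×50 + 14×20 + 11×20 = 1550.

1550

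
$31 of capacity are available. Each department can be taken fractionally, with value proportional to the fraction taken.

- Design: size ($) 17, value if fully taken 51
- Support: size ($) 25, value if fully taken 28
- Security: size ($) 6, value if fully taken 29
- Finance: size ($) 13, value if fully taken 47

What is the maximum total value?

Sort by value density: Security 29/6≈4.83, Finance 47/13≈3.62, Design 51/17≈3, Support 28/25≈1.12.
Security: take in full, 6 $ for value 29 ; 25 left.
All 13 $ of Finance fit (value 47) ; 12 remain.
Only 12 $ remain; take 12/17 of Design for value 51×12/17 = 36.
Total value = 112.

112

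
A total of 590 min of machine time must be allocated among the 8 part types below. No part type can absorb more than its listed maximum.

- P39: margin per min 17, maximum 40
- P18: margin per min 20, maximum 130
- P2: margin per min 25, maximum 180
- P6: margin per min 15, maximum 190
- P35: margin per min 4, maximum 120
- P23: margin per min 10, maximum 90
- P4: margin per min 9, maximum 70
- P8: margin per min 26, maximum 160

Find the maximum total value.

13140

Order the part types by margin per min: P8 26 > P2 25 > P18 20 > P39 17 > P6 15 > P23 10 > P4 9 > P35 4.
P8 takes 160 to reach its cap of 160 → 430 left.
Give P2 180 to hit its cap of 180 → 250 left.
Give P18 130 to hit its cap of 130 → 120 left.
Give P39 40 to hit its cap of 40 → 80 left.
Only 80 left; P6 takes them to reach 80.
Total = 17×40 + 20×130 + 25×180 + 15×80 + 26×160 = 13140.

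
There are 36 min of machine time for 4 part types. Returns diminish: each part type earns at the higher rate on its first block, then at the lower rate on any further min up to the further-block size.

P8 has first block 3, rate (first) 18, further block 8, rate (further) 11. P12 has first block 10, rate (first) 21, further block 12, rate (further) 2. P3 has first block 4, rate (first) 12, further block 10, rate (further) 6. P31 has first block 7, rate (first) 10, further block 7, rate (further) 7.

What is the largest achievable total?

498

Rank every tier by rate: P12/tier1 21 > P8/tier1 18 > P3/tier1 12 > P8/tier2 11 > P31/tier1 10 > P31/tier2 7 > P3/tier2 6 > P12/tier2 2.
P12 tier1 at 21: fill all 10 → 26 left.
P8 tier1 at 18: fill all 3 → 23 left.
Fill P3 tier1 block (4 at 12) → 19 left.
P8 tier2 at 11: fill all 8 → 11 left.
P31/tier1 (10): +7 → 4 left.
4 remain; put them into P31 tier2 at 7.
Total = 21×10 + 18×3 + 12×4 + 11×8 + 10×7 + 7×4 = 498.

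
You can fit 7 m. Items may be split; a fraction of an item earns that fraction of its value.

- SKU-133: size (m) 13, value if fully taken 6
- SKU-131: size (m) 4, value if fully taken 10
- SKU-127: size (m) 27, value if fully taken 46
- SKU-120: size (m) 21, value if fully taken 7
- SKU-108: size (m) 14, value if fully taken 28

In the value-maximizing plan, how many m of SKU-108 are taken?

Sort by value density: SKU-131 10/4≈2.5, SKU-108 28/14≈2, SKU-127 46/27≈1.7, SKU-133 6/13≈0.462, SKU-120 7/21≈0.333.
Take all of SKU-131 (4 m, value 10) ; 3 m left.
Fill the last 3 m with part of SKU-108: 3/14 of it earns 6.

3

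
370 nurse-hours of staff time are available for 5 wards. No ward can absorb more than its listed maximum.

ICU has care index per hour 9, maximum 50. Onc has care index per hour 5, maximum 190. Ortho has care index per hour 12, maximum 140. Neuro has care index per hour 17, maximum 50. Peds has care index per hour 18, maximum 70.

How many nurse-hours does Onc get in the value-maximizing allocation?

Highest care index per hour first: Peds 18 > Neuro 17 > Ortho 12 > ICU 9 > Onc 5.
Give Peds 70 to hit its cap of 70 → 300 left.
Neuro: +50 to 50 (cap) → 250 left.
Give Ortho 140 to hit its cap of 140 → 110 left.
ICU takes 50 to reach its cap of 50 → 60 left.
Onc: +60 (room for 190) → 60. Pool exhausted.

60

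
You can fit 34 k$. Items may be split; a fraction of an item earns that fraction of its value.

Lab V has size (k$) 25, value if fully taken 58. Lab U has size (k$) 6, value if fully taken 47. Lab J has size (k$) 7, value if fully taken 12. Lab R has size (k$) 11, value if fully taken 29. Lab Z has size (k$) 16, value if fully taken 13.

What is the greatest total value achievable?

115.44

Sort by value density: Lab U 47/6≈7.83, Lab R 29/11≈2.64, Lab V 58/25≈2.32, Lab J 12/7≈1.71, Lab Z 13/16≈0.812.
Lab U: take in full, 6 k$ for value 47 ; 28 left.
All 11 k$ of Lab R fit (value 29) ; 17 remain.
Fill the last 17 k$ with part of Lab V: 17/25 of it earns 39.44.
Total value = 115.44.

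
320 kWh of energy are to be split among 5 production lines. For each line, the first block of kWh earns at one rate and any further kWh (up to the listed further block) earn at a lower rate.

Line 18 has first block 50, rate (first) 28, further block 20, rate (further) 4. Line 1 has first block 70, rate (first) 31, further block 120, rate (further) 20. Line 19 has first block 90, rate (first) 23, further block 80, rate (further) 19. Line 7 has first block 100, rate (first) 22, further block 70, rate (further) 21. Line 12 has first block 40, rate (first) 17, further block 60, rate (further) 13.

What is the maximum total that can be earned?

Rank every tier by rate: Line 1/first 31 > Line 18/first 28 > Line 19/first 23 > Line 7/first 22 > Line 7/second 21 > Line 1/second 20 > Line 19/second 19 > Line 12/first 17 > Line 12/second 13 > Line 18/second 4.
Line 1/first (31): +70 — 250 left.
Line 18/first (28): +50 — 200 left.
Line 19/first (23): +90 — 110 left.
Line 7 first at 22: fill all 100 — 10 left.
Line 7/second: +10 of 70 at 21; pool empty.
Total = 31×70 + 28×50 + 23×90 + 22×100 + 21×10 = 8050.

8050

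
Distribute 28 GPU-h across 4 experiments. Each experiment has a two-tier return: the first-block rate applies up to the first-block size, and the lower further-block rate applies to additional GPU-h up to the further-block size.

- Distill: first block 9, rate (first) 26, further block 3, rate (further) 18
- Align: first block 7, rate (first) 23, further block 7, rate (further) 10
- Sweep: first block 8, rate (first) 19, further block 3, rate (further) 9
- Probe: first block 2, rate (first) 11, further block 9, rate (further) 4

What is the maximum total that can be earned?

Rank every tier by rate: Distill/first 26 > Align/first 23 > Sweep/first 19 > Distill/second 18 > Probe/first 11 > Align/second 10 > Sweep/second 9 > Probe/second 4.
Fill Distill first block (9 at 26) ; 19 left.
Fill Align first block (7 at 23) ; 12 left.
Sweep/first (19): +8 ; 4 left.
Distill/second (18): +3 ; 1 left.
Probe/first: +1 of 2 at 11; pool empty.
Total = 26×9 + 23×7 + 19×8 + 18×3 + 11×1 = 612.

612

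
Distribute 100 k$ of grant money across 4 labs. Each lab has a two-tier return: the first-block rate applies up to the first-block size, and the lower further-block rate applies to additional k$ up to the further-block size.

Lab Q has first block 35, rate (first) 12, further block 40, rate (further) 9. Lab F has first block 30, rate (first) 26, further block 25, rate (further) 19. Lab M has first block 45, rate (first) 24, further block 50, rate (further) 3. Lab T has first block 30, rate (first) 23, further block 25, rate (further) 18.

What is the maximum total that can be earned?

2435

Rank every tier by rate: Lab F/first 26 > Lab M/first 24 > Lab T/first 23 > Lab F/second 19 > Lab T/second 18 > Lab Q/first 12 > Lab Q/second 9 > Lab M/second 3.
Lab F first at 26: fill all 30 → 70 left.
Lab M first at 24: fill all 45 → 25 left.
25 remain; put them into Lab T first at 23.
Total = 26×30 + 24×45 + 23×25 = 2435.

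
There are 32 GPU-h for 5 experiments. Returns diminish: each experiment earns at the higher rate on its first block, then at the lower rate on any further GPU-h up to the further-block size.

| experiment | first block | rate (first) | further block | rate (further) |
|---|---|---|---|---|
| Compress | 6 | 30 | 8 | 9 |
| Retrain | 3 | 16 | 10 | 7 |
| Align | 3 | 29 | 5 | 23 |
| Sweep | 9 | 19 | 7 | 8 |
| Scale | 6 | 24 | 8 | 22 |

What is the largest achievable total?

Treat each block as its own option and order by rate: Compress/tier1 30 > Align/tier1 29 > Scale/tier1 24 > Align/tier2 23 > Scale/tier2 22 > Sweep/tier1 19 > Retrain/tier1 16 > Compress/tier2 9 > Sweep/tier2 8 > Retrain/tier2 7.
Compress/tier1 (30): +6 ; 26 left.
Align tier1 at 29: fill all 3 ; 23 left.
Scale/tier1 (24): +6 ; 17 left.
Fill Align tier2 block (5 at 23) ; 12 left.
Fill Scale tier2 block (8 at 22) ; 4 left.
Sweep tier1 at 19: only 4 left, fill 4.
Total = 30×6 + 29×3 + 24×6 + 23×5 + 22×8 + 19×4 = 778.

778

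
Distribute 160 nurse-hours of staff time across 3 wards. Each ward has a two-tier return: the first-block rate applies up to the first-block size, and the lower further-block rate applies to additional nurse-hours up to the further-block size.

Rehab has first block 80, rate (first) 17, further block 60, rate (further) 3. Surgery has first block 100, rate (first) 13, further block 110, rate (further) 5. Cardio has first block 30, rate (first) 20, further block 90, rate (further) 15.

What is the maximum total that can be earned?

2710

Rank every tier by rate: Cardio/first 20 > Rehab/first 17 > Cardio/second 15 > Surgery/first 13 > Surgery/second 5 > Rehab/second 3.
Fill Cardio first block (30 at 20) → 130 left.
Fill Rehab first block (80 at 17) → 50 left.
Cardio/second: +50 of 90 at 15; pool empty.
Total = 20×30 + 17×80 + 15×50 = 2710.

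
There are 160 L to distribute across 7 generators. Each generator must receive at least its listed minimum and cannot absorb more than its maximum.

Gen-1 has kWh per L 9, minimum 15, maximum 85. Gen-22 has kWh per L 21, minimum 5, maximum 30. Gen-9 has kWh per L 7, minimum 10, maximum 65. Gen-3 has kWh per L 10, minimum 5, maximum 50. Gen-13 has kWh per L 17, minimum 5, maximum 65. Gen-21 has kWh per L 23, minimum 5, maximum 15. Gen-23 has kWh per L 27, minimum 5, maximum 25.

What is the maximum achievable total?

Meeting every minimum uses 15+5+10+5+5+5+5 = 50 L, leaving 110.
Order the generators by kWh per L: Gen-23 27 > Gen-21 23 > Gen-22 21 > Gen-13 17 > Gen-3 10 > Gen-1 9 > Gen-9 7.
Give Gen-23 20 more to hit its cap of 25 ; 90 left.
Gen-21: +10 to 15 (cap) ; 80 left.
Gen-22 takes 25 more to reach its cap of 30 ; 55 left.
Gen-13 has room for 60 more but only 55 remain, so it gets 60.
Total = 9×15 + 21×30 + 7×10 + 10×5 + 17×60 + 23×15 + 27×25 = 2925.

2925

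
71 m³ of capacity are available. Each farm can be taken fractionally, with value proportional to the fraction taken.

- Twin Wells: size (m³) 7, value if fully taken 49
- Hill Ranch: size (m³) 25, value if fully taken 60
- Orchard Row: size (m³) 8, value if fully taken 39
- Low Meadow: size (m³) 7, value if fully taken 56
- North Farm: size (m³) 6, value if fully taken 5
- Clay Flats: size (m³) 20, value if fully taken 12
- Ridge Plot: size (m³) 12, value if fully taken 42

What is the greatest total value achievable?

Rank by value-to-size ratio: Low Meadow 56/7≈8, Twin Wells 49/7≈7, Orchard Row 39/8≈4.88, Ridge Plot 42/12≈3.5, Hill Ranch 60/25≈2.4, North Farm 5/6≈0.833, Clay Flats 12/20≈0.6.
Take all of Low Meadow (7 m³, value 56) → 64 m³ left.
Twin Wells: take in full, 7 m³ for value 49 → 57 left.
Orchard Row: take in full, 8 m³ for value 39 → 49 left.
Ridge Plot: take in full, 12 m³ for value 42 → 37 left.
Take all of Hill Ranch (25 m³, value 60) → 12 m³ left.
North Farm: take in full, 6 m³ for value 5 → 6 left.
Fill the last 6 m³ with part of Clay Flats: 6/20 of it earns 3.6.
Total value = 254.6.

254.6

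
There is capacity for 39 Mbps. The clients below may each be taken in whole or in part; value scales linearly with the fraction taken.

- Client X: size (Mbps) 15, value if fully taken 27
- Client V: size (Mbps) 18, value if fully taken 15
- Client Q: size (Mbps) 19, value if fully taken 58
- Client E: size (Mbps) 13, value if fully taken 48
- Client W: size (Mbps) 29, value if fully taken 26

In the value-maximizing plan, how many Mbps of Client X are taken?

Rank by value-to-size ratio: Client E 48/13≈3.69, Client Q 58/19≈3.05, Client X 27/15≈1.8, Client W 26/29≈0.897, Client V 15/18≈0.833.
Take all of Client E (13 Mbps, value 48) — 26 Mbps left.
Client Q: take in full, 19 Mbps for value 58 — 7 left.
7 Mbps left: a 7/15 share of Client X gives 27×7/15 = 12.6.

7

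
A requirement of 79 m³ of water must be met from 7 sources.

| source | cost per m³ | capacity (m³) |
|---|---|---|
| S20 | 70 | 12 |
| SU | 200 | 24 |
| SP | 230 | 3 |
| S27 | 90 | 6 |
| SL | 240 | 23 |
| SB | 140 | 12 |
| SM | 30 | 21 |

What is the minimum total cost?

Fill from the cheapest source first.
Take 21 from SM at 30 — need 58 more.
S20 at 70: take all 12 m³ — 46 still needed.
Take 6 from S27 at 90 — need 40 more.
Take 12 from SB at 140 — need 28 more.
Take 24 from SU at 200 — need 4 more.
SP at 230: take all 3 m³ — 1 still needed.
Take 1 from SL at 240 to finish.
Cost = 21×30 + 12×70 + 6×90 + 12×140 + 24×200 + 3×230 + 1×240 = 9420.

9420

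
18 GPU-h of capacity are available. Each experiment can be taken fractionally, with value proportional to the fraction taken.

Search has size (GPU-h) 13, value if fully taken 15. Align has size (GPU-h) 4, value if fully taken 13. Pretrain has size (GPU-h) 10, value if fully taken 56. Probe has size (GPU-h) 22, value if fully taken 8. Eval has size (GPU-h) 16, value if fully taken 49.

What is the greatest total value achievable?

Sort by value density: Pretrain 56/10≈5.6, Align 13/4≈3.25, Eval 49/16≈3.06, Search 15/13≈1.15, Probe 8/22≈0.364.
Pretrain: take in full, 10 GPU-h for value 56 → 8 left.
Take all of Align (4 GPU-h, value 13) → 4 GPU-h left.
Fill the last 4 GPU-h with part of Eval: 4/16 of it earns 12.25.
Total value = 81.25.

81.25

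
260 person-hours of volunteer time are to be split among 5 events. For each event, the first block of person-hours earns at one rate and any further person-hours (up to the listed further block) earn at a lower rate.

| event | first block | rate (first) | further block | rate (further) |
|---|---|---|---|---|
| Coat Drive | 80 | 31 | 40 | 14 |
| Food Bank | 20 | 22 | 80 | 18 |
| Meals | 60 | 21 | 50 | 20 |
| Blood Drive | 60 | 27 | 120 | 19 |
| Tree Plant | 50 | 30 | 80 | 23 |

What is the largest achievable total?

Rank every tier by rate: Coat Drive/T1 31 > Tree Plant/T1 30 > Blood Drive/T1 27 > Tree Plant/T2 23 > Food Bank/T1 22 > Meals/T1 21 > Meals/T2 20 > Blood Drive/T2 19 > Food Bank/T2 18 > Coat Drive/T2 14.
Coat Drive/T1 (31): +80 → 180 left.
Tree Plant T1 at 30: fill all 50 → 130 left.
Blood Drive/T1 (27): +60 → 70 left.
Tree Plant T2 at 23: only 70 left, fill 70.
Total = 31×80 + 30×50 + 27×60 + 23×70 = 7210.

7210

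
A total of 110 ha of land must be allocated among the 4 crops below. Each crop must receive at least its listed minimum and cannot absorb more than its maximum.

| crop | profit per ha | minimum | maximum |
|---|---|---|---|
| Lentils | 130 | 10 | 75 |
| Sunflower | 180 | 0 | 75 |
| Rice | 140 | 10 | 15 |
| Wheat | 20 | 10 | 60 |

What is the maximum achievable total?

17100

Meeting every minimum uses 10+0+10+10 = 30 ha, leaving 80.
Order the crops by profit per ha: Sunflower 180 > Rice 140 > Lentils 130 > Wheat 20.
Sunflower takes 75 more to reach its cap of 75 → 5 left.
Rice takes 5 more to reach its cap of 15 → 0 left.
Total = 130×10 + 180×75 + 140×15 + 20×10 = 17100.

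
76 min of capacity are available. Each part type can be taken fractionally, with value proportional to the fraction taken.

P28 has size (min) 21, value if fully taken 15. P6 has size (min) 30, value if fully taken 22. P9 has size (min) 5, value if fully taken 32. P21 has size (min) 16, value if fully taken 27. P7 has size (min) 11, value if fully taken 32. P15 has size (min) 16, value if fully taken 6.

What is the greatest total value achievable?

Best value per unit of size first: P9 32/5≈6.4, P7 32/11≈2.91, P21 27/16≈1.69, P6 22/30≈0.733, P28 15/21≈0.714, P15 6/16≈0.375.
P9: take in full, 5 min for value 32 ; 71 left.
All 11 min of P7 fit (value 32) ; 60 remain.
Take all of P21 (16 min, value 27) ; 44 min left.
All 30 min of P6 fit (value 22) ; 14 remain.
Fill the last 14 min with part of P28: 14/21 of it earns 10.
Total value = 123.

123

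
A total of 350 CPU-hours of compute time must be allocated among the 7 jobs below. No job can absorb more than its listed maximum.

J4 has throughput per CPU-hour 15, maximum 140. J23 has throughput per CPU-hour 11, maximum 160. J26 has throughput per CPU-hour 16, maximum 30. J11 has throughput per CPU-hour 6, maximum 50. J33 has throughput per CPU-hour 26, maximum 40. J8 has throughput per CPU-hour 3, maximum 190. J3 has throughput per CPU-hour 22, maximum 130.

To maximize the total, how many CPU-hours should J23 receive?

10

Order the jobs by throughput per CPU-hour: J33 26 > J3 22 > J26 16 > J4 15 > J23 11 > J11 6 > J8 3.
J33 takes 40 to reach its cap of 40 ; 310 left.
J3 takes 130 to reach its cap of 130 ; 180 left.
J26 takes 30 to reach its cap of 30 ; 150 left.
J4: +140 to 140 (cap) ; 10 left.
J23: +10 (room for 160) → 10. Pool exhausted.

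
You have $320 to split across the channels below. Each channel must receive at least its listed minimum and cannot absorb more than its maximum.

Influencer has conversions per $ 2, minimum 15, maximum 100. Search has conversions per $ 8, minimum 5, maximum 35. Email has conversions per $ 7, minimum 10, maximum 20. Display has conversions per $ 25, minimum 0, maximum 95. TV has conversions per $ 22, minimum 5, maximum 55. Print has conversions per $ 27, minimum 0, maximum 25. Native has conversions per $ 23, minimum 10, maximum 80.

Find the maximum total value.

Meeting every minimum uses 15+5+10+0+5+0+10 = 45 $, leaving 275.
Highest conversions per $ first: Print 27 > Display 25 > Native 23 > TV 22 > Search 8 > Email 7 > Influencer 2.
Print: +25 to 25 (cap) — 250 left.
Give Display 95 more to hit its cap of 95 — 155 left.
Native: +70 to 80 (cap) — 85 left.
Give TV 50 more to hit its cap of 55 — 35 left.
Search: +30 to 35 (cap) — 5 left.
Only 5 left; Email takes them to reach 15.
Total = 2×15 + 8×35 + 7×15 + 25×95 + 22×55 + 27×25 + 23×80 = 6515.

6515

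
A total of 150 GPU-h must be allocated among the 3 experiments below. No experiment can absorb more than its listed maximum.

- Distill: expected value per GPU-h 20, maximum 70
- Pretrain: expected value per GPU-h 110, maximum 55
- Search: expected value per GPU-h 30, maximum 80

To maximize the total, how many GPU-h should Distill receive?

15

Order the experiments by expected value per GPU-h: Pretrain 110 > Search 30 > Distill 20.
Pretrain takes 55 to reach its cap of 55 ; 95 left.
Search: +80 to 80 (cap) ; 15 left.
Distill has room for 70 but only 15 remain, so it gets 15.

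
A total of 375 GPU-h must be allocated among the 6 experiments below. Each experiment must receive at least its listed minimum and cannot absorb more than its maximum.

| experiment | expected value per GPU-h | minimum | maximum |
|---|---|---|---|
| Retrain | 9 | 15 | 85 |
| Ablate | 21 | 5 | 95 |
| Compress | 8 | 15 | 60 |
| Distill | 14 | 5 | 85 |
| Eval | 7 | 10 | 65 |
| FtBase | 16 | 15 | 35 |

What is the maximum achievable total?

Meeting every minimum uses 15+5+15+5+10+15 = 65 GPU-h, leaving 310.
Order the experiments by expected value per GPU-h: Ablate 21 > FtBase 16 > Distill 14 > Retrain 9 > Compress 8 > Eval 7.
Ablate: +90 to 95 (cap) ; 220 left.
FtBase takes 20 more to reach its cap of 35 ; 200 left.
Distill takes 80 more to reach its cap of 85 ; 120 left.
Give Retrain 70 more to hit its cap of 85 ; 50 left.
Compress: +45 to 60 (cap) ; 5 left.
Only 5 left; Eval takes them to reach 15.
Total = 9×85 + 21×95 + 8×60 + 14×85 + 7×15 + 16×35 = 5095.

5095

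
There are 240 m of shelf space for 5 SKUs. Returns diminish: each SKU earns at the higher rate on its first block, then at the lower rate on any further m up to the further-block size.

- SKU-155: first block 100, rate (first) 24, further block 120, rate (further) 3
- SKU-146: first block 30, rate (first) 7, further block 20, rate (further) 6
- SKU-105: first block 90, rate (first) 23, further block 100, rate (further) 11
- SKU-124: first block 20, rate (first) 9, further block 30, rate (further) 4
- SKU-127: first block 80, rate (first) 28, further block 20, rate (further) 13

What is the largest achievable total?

Rank every tier by rate: SKU-127/first 28 > SKU-155/first 24 > SKU-105/first 23 > SKU-127/second 13 > SKU-105/second 11 > SKU-124/first 9 > SKU-146/first 7 > SKU-146/second 6 > SKU-124/second 4 > SKU-155/second 3.
SKU-127 first at 28: fill all 80 — 160 left.
Fill SKU-155 first block (100 at 24) — 60 left.
SKU-105/first: +60 of 90 at 23; pool empty.
Total = 28×80 + 24×100 + 23×60 = 6020.

6020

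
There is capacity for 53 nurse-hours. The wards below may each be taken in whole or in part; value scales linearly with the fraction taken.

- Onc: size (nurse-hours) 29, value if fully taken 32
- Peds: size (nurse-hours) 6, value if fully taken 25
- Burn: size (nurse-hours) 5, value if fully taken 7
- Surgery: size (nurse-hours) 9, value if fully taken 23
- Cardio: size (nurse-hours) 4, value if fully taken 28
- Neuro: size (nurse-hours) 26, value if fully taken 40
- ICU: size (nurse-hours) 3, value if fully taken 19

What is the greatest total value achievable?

142

Rank by value-to-size ratio: Cardio 28/4≈7, ICU 19/3≈6.33, Peds 25/6≈4.17, Surgery 23/9≈2.56, Neuro 40/26≈1.54, Burn 7/5≈1.4, Onc 32/29≈1.1.
Take all of Cardio (4 nurse-hours, value 28) ; 49 nurse-hours left.
ICU: take in full, 3 nurse-hours for value 19 ; 46 left.
All 6 nurse-hours of Peds fit (value 25) ; 40 remain.
Surgery: take in full, 9 nurse-hours for value 23 ; 31 left.
Take all of Neuro (26 nurse-hours, value 40) ; 5 nurse-hours left.
Burn: take in full, 5 nurse-hours for value 7 ; 0 left.
Total value = 142.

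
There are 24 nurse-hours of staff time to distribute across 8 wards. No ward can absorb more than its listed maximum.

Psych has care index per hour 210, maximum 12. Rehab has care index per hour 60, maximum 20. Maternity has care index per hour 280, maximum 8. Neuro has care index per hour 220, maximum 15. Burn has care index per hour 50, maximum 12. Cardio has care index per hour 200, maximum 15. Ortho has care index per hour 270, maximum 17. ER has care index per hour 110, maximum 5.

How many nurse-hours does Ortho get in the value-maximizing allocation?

Rank by care index per hour: Maternity 280 > Ortho 270 > Neuro 220 > Psych 210 > Cardio 200 > ER 110 > Rehab 60 > Burn 50.
Give Maternity 8 to hit its cap of 8 ; 16 left.
Ortho has room for 17 but only 16 remain, so it gets 16.

16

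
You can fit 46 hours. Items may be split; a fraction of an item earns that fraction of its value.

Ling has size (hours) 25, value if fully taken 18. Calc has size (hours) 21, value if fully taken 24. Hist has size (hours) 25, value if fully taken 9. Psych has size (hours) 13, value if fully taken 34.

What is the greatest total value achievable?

66.64

Rank by value-to-size ratio: Psych 34/13≈2.62, Calc 24/21≈1.14, Ling 18/25≈0.72, Hist 9/25≈0.36.
Psych: take in full, 13 hours for value 34 → 33 left.
Take all of Calc (21 hours, value 24) → 12 hours left.
Only 12 hours remain; take 12/25 of Ling for value 18×12/25 = 8.64.
Total value = 66.64.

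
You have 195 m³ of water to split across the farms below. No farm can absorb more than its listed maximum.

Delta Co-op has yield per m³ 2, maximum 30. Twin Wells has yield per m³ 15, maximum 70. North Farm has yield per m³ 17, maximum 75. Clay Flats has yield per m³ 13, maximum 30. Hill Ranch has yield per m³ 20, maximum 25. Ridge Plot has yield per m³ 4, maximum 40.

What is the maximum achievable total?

3150

Rank by yield per m³: Hill Ranch 20 > North Farm 17 > Twin Wells 15 > Clay Flats 13 > Ridge Plot 4 > Delta Co-op 2.
Give Hill Ranch 25 to hit its cap of 25 → 170 left.
North Farm takes 75 to reach its cap of 75 → 95 left.
Give Twin Wells 70 to hit its cap of 70 → 25 left.
Clay Flats has room for 30 but only 25 remain, so it gets 25.
Total = 15×70 + 17×75 + 13×25 + 20×25 = 3150.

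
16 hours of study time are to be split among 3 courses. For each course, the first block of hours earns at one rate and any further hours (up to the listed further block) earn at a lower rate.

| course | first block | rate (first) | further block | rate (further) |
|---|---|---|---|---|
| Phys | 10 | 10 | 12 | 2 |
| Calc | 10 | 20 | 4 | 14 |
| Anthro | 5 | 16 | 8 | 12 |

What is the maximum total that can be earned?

Rank every tier by rate: Calc/T1 20 > Anthro/T1 16 > Calc/T2 14 > Anthro/T2 12 > Phys/T1 10 > Phys/T2 2.
Fill Calc T1 block (10 at 20) — 6 left.
Anthro/T1 (16): +5 — 1 left.
Calc/T2: +1 of 4 at 14; pool empty.
Total = 20×10 + 16×5 + 14×1 = 294.

294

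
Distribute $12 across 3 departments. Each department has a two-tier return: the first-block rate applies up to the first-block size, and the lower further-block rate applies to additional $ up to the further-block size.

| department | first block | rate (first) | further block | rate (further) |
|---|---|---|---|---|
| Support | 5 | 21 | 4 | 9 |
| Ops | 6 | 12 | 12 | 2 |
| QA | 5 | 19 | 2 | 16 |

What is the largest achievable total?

Treat each block as its own option and order by rate: Support/T1 21 > QA/T1 19 > QA/T2 16 > Ops/T1 12 > Support/T2 9 > Ops/T2 2.
Support/T1 (21): +5 — 7 left.
Fill QA T1 block (5 at 19) — 2 left.
Fill QA T2 block (2 at 16) — 0 left.
Total = 21×5 + 19×5 + 16×2 = 232.

232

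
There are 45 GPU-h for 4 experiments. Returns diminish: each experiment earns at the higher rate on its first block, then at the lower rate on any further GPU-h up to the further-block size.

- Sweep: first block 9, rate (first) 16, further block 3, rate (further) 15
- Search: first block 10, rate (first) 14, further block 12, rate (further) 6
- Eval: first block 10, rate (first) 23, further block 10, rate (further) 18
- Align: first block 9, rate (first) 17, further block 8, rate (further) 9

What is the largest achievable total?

808

Treat each block as its own option and order by rate: Eval/first 23 > Eval/second 18 > Align/first 17 > Sweep/first 16 > Sweep/second 15 > Search/first 14 > Align/second 9 > Search/second 6.
Eval/first (23): +10 ; 35 left.
Eval second at 18: fill all 10 ; 25 left.
Align/first (17): +9 ; 16 left.
Sweep/first (16): +9 ; 7 left.
Sweep second at 15: fill all 3 ; 4 left.
Search first at 14: only 4 left, fill 4.
Total = 23×10 + 18×10 + 17×9 + 16×9 + 15×3 + 14×4 = 808.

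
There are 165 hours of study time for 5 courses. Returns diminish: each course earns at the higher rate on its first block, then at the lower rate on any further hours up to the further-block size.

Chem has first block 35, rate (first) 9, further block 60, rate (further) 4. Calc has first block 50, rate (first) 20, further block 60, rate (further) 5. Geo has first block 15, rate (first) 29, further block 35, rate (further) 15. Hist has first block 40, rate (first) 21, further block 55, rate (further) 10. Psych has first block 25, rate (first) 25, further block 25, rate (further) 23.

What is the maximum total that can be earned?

Order all 10 blocks by rate: Geo/first 29 > Psych/first 25 > Psych/second 23 > Hist/first 21 > Calc/first 20 > Geo/second 15 > Hist/second 10 > Chem/first 9 > Calc/second 5 > Chem/second 4.
Fill Geo first block (15 at 29) ; 150 left.
Psych first at 25: fill all 25 ; 125 left.
Fill Psych second block (25 at 23) ; 100 left.
Hist first at 21: fill all 40 ; 60 left.
Fill Calc first block (50 at 20) ; 10 left.
10 remain; put them into Geo second at 15.
Total = 29×15 + 25×25 + 23×25 + 21×40 + 20×50 + 15×10 = 3625.

3625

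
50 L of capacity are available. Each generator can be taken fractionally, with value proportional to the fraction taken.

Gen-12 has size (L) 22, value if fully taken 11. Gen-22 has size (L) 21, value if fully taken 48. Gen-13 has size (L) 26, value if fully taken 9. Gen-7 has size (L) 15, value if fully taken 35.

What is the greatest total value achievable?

Sort by value density: Gen-7 35/15≈2.33, Gen-22 48/21≈2.29, Gen-12 11/22≈0.5, Gen-13 9/26≈0.346.
All 15 L of Gen-7 fit (value 35) — 35 remain.
Take all of Gen-22 (21 L, value 48) — 14 L left.
Only 14 L remain; take 14/22 of Gen-12 for value 11×14/22 = 7.
Total value = 90.

90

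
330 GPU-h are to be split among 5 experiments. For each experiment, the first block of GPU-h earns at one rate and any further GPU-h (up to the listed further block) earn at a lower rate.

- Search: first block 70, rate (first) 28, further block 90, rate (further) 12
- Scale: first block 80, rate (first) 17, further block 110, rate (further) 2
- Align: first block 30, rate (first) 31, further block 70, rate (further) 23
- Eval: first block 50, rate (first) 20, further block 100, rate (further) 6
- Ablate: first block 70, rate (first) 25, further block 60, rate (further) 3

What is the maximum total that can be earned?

7930

Order all 10 blocks by rate: Align/T1 31 > Search/T1 28 > Ablate/T1 25 > Align/T2 23 > Eval/T1 20 > Scale/T1 17 > Search/T2 12 > Eval/T2 6 > Ablate/T2 3 > Scale/T2 2.
Align/T1 (31): +30 ; 300 left.
Fill Search T1 block (70 at 28) ; 230 left.
Fill Ablate T1 block (70 at 25) ; 160 left.
Align T2 at 23: fill all 70 ; 90 left.
Eval T1 at 20: fill all 50 ; 40 left.
Scale/T1: +40 of 80 at 17; pool empty.
Total = 31×30 + 28×70 + 25×70 + 23×70 + 20×50 + 17×40 = 7930.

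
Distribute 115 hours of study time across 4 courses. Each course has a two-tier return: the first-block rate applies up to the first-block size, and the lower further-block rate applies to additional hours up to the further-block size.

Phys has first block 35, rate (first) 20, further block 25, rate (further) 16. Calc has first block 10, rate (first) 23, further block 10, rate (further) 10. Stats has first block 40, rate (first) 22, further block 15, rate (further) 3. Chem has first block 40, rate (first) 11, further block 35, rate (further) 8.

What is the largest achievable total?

2265

Treat each block as its own option and order by rate: Calc/T1 23 > Stats/T1 22 > Phys/T1 20 > Phys/T2 16 > Chem/T1 11 > Calc/T2 10 > Chem/T2 8 > Stats/T2 3.
Calc/T1 (23): +10 — 105 left.
Stats T1 at 22: fill all 40 — 65 left.
Fill Phys T1 block (35 at 20) — 30 left.
Fill Phys T2 block (25 at 16) — 5 left.
Chem T1 at 11: only 5 left, fill 5.
Total = 23×10 + 22×40 + 20×35 + 16×25 + 11×5 = 2265.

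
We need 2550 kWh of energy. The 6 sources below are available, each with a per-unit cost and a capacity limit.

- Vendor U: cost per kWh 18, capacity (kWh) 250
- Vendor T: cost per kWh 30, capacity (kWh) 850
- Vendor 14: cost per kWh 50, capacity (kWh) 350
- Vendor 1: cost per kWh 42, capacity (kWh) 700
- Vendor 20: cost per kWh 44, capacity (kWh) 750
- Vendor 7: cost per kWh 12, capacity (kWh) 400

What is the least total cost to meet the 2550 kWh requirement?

79600

Use sources in increasing cost order.
Vendor 7 at 12: take all 400 kWh — 2150 still needed.
Vendor U (18): use full 250 — 1900 kWh to go.
Take 850 from Vendor T at 30 — need 1050 more.
Vendor 1 (42): use full 700 — 350 kWh to go.
Vendor 20 (44): take the remaining 350 — done.
Vendor 14: unused.
Cost = 400×12 + 250×18 + 850×30 + 700×42 + 350×44 = 79600.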